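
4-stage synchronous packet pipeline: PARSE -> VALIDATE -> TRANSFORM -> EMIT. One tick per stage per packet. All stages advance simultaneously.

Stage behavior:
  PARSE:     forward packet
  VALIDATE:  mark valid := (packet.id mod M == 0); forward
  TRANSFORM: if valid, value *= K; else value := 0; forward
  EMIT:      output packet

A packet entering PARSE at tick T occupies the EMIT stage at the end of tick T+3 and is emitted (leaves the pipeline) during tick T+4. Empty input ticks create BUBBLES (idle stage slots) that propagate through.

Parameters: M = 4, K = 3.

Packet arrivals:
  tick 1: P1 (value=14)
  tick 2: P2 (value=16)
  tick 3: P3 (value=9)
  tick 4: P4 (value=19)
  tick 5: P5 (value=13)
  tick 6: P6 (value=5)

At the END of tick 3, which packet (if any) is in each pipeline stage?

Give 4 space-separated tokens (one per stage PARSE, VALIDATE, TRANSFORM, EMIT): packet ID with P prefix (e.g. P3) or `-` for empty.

Answer: P3 P2 P1 -

Derivation:
Tick 1: [PARSE:P1(v=14,ok=F), VALIDATE:-, TRANSFORM:-, EMIT:-] out:-; in:P1
Tick 2: [PARSE:P2(v=16,ok=F), VALIDATE:P1(v=14,ok=F), TRANSFORM:-, EMIT:-] out:-; in:P2
Tick 3: [PARSE:P3(v=9,ok=F), VALIDATE:P2(v=16,ok=F), TRANSFORM:P1(v=0,ok=F), EMIT:-] out:-; in:P3
At end of tick 3: ['P3', 'P2', 'P1', '-']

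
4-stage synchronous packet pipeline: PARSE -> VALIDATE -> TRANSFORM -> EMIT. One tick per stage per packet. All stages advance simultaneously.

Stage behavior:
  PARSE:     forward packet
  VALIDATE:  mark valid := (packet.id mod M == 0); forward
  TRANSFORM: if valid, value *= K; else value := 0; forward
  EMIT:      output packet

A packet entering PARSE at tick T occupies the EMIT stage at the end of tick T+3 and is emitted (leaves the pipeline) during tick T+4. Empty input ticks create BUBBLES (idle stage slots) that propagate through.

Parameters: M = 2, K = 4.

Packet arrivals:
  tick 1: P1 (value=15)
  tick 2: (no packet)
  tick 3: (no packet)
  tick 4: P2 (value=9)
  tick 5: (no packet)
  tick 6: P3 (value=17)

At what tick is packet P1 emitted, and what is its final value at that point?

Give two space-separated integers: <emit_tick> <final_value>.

Tick 1: [PARSE:P1(v=15,ok=F), VALIDATE:-, TRANSFORM:-, EMIT:-] out:-; in:P1
Tick 2: [PARSE:-, VALIDATE:P1(v=15,ok=F), TRANSFORM:-, EMIT:-] out:-; in:-
Tick 3: [PARSE:-, VALIDATE:-, TRANSFORM:P1(v=0,ok=F), EMIT:-] out:-; in:-
Tick 4: [PARSE:P2(v=9,ok=F), VALIDATE:-, TRANSFORM:-, EMIT:P1(v=0,ok=F)] out:-; in:P2
Tick 5: [PARSE:-, VALIDATE:P2(v=9,ok=T), TRANSFORM:-, EMIT:-] out:P1(v=0); in:-
Tick 6: [PARSE:P3(v=17,ok=F), VALIDATE:-, TRANSFORM:P2(v=36,ok=T), EMIT:-] out:-; in:P3
Tick 7: [PARSE:-, VALIDATE:P3(v=17,ok=F), TRANSFORM:-, EMIT:P2(v=36,ok=T)] out:-; in:-
Tick 8: [PARSE:-, VALIDATE:-, TRANSFORM:P3(v=0,ok=F), EMIT:-] out:P2(v=36); in:-
Tick 9: [PARSE:-, VALIDATE:-, TRANSFORM:-, EMIT:P3(v=0,ok=F)] out:-; in:-
Tick 10: [PARSE:-, VALIDATE:-, TRANSFORM:-, EMIT:-] out:P3(v=0); in:-
P1: arrives tick 1, valid=False (id=1, id%2=1), emit tick 5, final value 0

Answer: 5 0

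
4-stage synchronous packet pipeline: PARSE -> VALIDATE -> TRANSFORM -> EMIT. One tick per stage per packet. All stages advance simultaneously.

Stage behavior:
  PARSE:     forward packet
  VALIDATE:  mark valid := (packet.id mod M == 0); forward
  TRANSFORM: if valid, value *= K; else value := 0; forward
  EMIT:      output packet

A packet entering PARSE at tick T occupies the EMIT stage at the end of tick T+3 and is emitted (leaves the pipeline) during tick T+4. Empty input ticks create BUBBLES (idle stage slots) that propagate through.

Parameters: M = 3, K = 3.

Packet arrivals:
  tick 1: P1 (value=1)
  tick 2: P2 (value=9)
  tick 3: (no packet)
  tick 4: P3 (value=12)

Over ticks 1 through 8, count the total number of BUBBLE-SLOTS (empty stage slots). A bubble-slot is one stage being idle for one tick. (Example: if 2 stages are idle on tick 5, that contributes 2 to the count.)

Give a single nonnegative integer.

Tick 1: [PARSE:P1(v=1,ok=F), VALIDATE:-, TRANSFORM:-, EMIT:-] out:-; bubbles=3
Tick 2: [PARSE:P2(v=9,ok=F), VALIDATE:P1(v=1,ok=F), TRANSFORM:-, EMIT:-] out:-; bubbles=2
Tick 3: [PARSE:-, VALIDATE:P2(v=9,ok=F), TRANSFORM:P1(v=0,ok=F), EMIT:-] out:-; bubbles=2
Tick 4: [PARSE:P3(v=12,ok=F), VALIDATE:-, TRANSFORM:P2(v=0,ok=F), EMIT:P1(v=0,ok=F)] out:-; bubbles=1
Tick 5: [PARSE:-, VALIDATE:P3(v=12,ok=T), TRANSFORM:-, EMIT:P2(v=0,ok=F)] out:P1(v=0); bubbles=2
Tick 6: [PARSE:-, VALIDATE:-, TRANSFORM:P3(v=36,ok=T), EMIT:-] out:P2(v=0); bubbles=3
Tick 7: [PARSE:-, VALIDATE:-, TRANSFORM:-, EMIT:P3(v=36,ok=T)] out:-; bubbles=3
Tick 8: [PARSE:-, VALIDATE:-, TRANSFORM:-, EMIT:-] out:P3(v=36); bubbles=4
Total bubble-slots: 20

Answer: 20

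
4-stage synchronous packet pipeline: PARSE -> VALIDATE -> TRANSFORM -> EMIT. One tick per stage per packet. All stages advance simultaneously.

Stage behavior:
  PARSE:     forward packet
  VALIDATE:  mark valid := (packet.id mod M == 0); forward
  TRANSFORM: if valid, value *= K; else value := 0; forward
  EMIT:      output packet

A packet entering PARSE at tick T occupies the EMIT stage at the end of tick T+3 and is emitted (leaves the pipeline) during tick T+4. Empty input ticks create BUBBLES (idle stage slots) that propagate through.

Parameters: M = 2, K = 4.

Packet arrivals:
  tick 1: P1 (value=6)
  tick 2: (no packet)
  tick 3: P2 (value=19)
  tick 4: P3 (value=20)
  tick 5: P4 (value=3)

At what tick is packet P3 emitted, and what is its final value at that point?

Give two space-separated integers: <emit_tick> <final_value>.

Tick 1: [PARSE:P1(v=6,ok=F), VALIDATE:-, TRANSFORM:-, EMIT:-] out:-; in:P1
Tick 2: [PARSE:-, VALIDATE:P1(v=6,ok=F), TRANSFORM:-, EMIT:-] out:-; in:-
Tick 3: [PARSE:P2(v=19,ok=F), VALIDATE:-, TRANSFORM:P1(v=0,ok=F), EMIT:-] out:-; in:P2
Tick 4: [PARSE:P3(v=20,ok=F), VALIDATE:P2(v=19,ok=T), TRANSFORM:-, EMIT:P1(v=0,ok=F)] out:-; in:P3
Tick 5: [PARSE:P4(v=3,ok=F), VALIDATE:P3(v=20,ok=F), TRANSFORM:P2(v=76,ok=T), EMIT:-] out:P1(v=0); in:P4
Tick 6: [PARSE:-, VALIDATE:P4(v=3,ok=T), TRANSFORM:P3(v=0,ok=F), EMIT:P2(v=76,ok=T)] out:-; in:-
Tick 7: [PARSE:-, VALIDATE:-, TRANSFORM:P4(v=12,ok=T), EMIT:P3(v=0,ok=F)] out:P2(v=76); in:-
Tick 8: [PARSE:-, VALIDATE:-, TRANSFORM:-, EMIT:P4(v=12,ok=T)] out:P3(v=0); in:-
Tick 9: [PARSE:-, VALIDATE:-, TRANSFORM:-, EMIT:-] out:P4(v=12); in:-
P3: arrives tick 4, valid=False (id=3, id%2=1), emit tick 8, final value 0

Answer: 8 0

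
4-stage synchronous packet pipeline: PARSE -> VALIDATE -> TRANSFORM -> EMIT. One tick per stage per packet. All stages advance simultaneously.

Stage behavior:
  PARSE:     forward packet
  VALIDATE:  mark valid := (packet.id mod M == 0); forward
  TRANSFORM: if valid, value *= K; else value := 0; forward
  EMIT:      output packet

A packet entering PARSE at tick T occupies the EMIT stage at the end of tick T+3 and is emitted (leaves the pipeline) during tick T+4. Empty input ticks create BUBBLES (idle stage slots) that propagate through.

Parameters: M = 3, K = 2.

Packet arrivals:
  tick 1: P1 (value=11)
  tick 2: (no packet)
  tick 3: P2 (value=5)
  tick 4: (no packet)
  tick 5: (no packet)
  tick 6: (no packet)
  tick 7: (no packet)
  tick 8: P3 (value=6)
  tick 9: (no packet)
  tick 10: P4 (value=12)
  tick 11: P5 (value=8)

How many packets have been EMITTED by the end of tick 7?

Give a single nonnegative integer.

Tick 1: [PARSE:P1(v=11,ok=F), VALIDATE:-, TRANSFORM:-, EMIT:-] out:-; in:P1
Tick 2: [PARSE:-, VALIDATE:P1(v=11,ok=F), TRANSFORM:-, EMIT:-] out:-; in:-
Tick 3: [PARSE:P2(v=5,ok=F), VALIDATE:-, TRANSFORM:P1(v=0,ok=F), EMIT:-] out:-; in:P2
Tick 4: [PARSE:-, VALIDATE:P2(v=5,ok=F), TRANSFORM:-, EMIT:P1(v=0,ok=F)] out:-; in:-
Tick 5: [PARSE:-, VALIDATE:-, TRANSFORM:P2(v=0,ok=F), EMIT:-] out:P1(v=0); in:-
Tick 6: [PARSE:-, VALIDATE:-, TRANSFORM:-, EMIT:P2(v=0,ok=F)] out:-; in:-
Tick 7: [PARSE:-, VALIDATE:-, TRANSFORM:-, EMIT:-] out:P2(v=0); in:-
Emitted by tick 7: ['P1', 'P2']

Answer: 2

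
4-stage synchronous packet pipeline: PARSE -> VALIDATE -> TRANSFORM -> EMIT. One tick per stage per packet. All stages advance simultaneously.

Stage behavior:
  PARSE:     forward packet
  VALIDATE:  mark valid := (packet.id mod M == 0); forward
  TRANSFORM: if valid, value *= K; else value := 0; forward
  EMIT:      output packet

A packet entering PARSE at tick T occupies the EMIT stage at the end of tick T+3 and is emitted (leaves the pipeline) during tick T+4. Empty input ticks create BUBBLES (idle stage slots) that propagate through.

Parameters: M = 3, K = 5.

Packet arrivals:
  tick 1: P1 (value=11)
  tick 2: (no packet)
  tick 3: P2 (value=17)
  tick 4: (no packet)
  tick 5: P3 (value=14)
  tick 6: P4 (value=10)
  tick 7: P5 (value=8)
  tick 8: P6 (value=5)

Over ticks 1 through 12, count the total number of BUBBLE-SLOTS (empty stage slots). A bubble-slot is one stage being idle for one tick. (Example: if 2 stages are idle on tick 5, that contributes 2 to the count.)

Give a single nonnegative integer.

Tick 1: [PARSE:P1(v=11,ok=F), VALIDATE:-, TRANSFORM:-, EMIT:-] out:-; bubbles=3
Tick 2: [PARSE:-, VALIDATE:P1(v=11,ok=F), TRANSFORM:-, EMIT:-] out:-; bubbles=3
Tick 3: [PARSE:P2(v=17,ok=F), VALIDATE:-, TRANSFORM:P1(v=0,ok=F), EMIT:-] out:-; bubbles=2
Tick 4: [PARSE:-, VALIDATE:P2(v=17,ok=F), TRANSFORM:-, EMIT:P1(v=0,ok=F)] out:-; bubbles=2
Tick 5: [PARSE:P3(v=14,ok=F), VALIDATE:-, TRANSFORM:P2(v=0,ok=F), EMIT:-] out:P1(v=0); bubbles=2
Tick 6: [PARSE:P4(v=10,ok=F), VALIDATE:P3(v=14,ok=T), TRANSFORM:-, EMIT:P2(v=0,ok=F)] out:-; bubbles=1
Tick 7: [PARSE:P5(v=8,ok=F), VALIDATE:P4(v=10,ok=F), TRANSFORM:P3(v=70,ok=T), EMIT:-] out:P2(v=0); bubbles=1
Tick 8: [PARSE:P6(v=5,ok=F), VALIDATE:P5(v=8,ok=F), TRANSFORM:P4(v=0,ok=F), EMIT:P3(v=70,ok=T)] out:-; bubbles=0
Tick 9: [PARSE:-, VALIDATE:P6(v=5,ok=T), TRANSFORM:P5(v=0,ok=F), EMIT:P4(v=0,ok=F)] out:P3(v=70); bubbles=1
Tick 10: [PARSE:-, VALIDATE:-, TRANSFORM:P6(v=25,ok=T), EMIT:P5(v=0,ok=F)] out:P4(v=0); bubbles=2
Tick 11: [PARSE:-, VALIDATE:-, TRANSFORM:-, EMIT:P6(v=25,ok=T)] out:P5(v=0); bubbles=3
Tick 12: [PARSE:-, VALIDATE:-, TRANSFORM:-, EMIT:-] out:P6(v=25); bubbles=4
Total bubble-slots: 24

Answer: 24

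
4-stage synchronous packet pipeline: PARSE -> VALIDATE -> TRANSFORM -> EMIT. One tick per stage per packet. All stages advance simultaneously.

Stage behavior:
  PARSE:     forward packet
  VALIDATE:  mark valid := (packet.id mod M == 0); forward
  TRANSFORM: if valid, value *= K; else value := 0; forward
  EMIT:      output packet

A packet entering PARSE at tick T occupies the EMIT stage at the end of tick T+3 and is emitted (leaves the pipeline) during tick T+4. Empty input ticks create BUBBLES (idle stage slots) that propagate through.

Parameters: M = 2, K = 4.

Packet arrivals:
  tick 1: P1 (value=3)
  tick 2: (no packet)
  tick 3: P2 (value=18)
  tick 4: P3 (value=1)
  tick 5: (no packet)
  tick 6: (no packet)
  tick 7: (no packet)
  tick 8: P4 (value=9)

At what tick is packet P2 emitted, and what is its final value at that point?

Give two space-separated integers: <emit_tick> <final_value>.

Answer: 7 72

Derivation:
Tick 1: [PARSE:P1(v=3,ok=F), VALIDATE:-, TRANSFORM:-, EMIT:-] out:-; in:P1
Tick 2: [PARSE:-, VALIDATE:P1(v=3,ok=F), TRANSFORM:-, EMIT:-] out:-; in:-
Tick 3: [PARSE:P2(v=18,ok=F), VALIDATE:-, TRANSFORM:P1(v=0,ok=F), EMIT:-] out:-; in:P2
Tick 4: [PARSE:P3(v=1,ok=F), VALIDATE:P2(v=18,ok=T), TRANSFORM:-, EMIT:P1(v=0,ok=F)] out:-; in:P3
Tick 5: [PARSE:-, VALIDATE:P3(v=1,ok=F), TRANSFORM:P2(v=72,ok=T), EMIT:-] out:P1(v=0); in:-
Tick 6: [PARSE:-, VALIDATE:-, TRANSFORM:P3(v=0,ok=F), EMIT:P2(v=72,ok=T)] out:-; in:-
Tick 7: [PARSE:-, VALIDATE:-, TRANSFORM:-, EMIT:P3(v=0,ok=F)] out:P2(v=72); in:-
Tick 8: [PARSE:P4(v=9,ok=F), VALIDATE:-, TRANSFORM:-, EMIT:-] out:P3(v=0); in:P4
Tick 9: [PARSE:-, VALIDATE:P4(v=9,ok=T), TRANSFORM:-, EMIT:-] out:-; in:-
Tick 10: [PARSE:-, VALIDATE:-, TRANSFORM:P4(v=36,ok=T), EMIT:-] out:-; in:-
Tick 11: [PARSE:-, VALIDATE:-, TRANSFORM:-, EMIT:P4(v=36,ok=T)] out:-; in:-
Tick 12: [PARSE:-, VALIDATE:-, TRANSFORM:-, EMIT:-] out:P4(v=36); in:-
P2: arrives tick 3, valid=True (id=2, id%2=0), emit tick 7, final value 72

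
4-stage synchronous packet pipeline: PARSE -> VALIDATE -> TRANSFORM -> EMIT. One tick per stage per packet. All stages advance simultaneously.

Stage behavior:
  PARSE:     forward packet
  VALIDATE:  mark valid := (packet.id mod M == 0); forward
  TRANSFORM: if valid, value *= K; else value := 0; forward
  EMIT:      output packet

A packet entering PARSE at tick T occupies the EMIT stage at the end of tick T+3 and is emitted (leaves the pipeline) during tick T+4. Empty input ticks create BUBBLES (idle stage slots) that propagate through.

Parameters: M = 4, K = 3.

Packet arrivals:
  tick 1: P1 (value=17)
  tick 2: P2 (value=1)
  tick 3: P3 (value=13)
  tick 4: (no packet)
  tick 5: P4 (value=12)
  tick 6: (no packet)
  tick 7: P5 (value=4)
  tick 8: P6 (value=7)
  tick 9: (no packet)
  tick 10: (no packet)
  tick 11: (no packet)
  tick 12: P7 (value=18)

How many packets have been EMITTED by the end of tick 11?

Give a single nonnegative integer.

Tick 1: [PARSE:P1(v=17,ok=F), VALIDATE:-, TRANSFORM:-, EMIT:-] out:-; in:P1
Tick 2: [PARSE:P2(v=1,ok=F), VALIDATE:P1(v=17,ok=F), TRANSFORM:-, EMIT:-] out:-; in:P2
Tick 3: [PARSE:P3(v=13,ok=F), VALIDATE:P2(v=1,ok=F), TRANSFORM:P1(v=0,ok=F), EMIT:-] out:-; in:P3
Tick 4: [PARSE:-, VALIDATE:P3(v=13,ok=F), TRANSFORM:P2(v=0,ok=F), EMIT:P1(v=0,ok=F)] out:-; in:-
Tick 5: [PARSE:P4(v=12,ok=F), VALIDATE:-, TRANSFORM:P3(v=0,ok=F), EMIT:P2(v=0,ok=F)] out:P1(v=0); in:P4
Tick 6: [PARSE:-, VALIDATE:P4(v=12,ok=T), TRANSFORM:-, EMIT:P3(v=0,ok=F)] out:P2(v=0); in:-
Tick 7: [PARSE:P5(v=4,ok=F), VALIDATE:-, TRANSFORM:P4(v=36,ok=T), EMIT:-] out:P3(v=0); in:P5
Tick 8: [PARSE:P6(v=7,ok=F), VALIDATE:P5(v=4,ok=F), TRANSFORM:-, EMIT:P4(v=36,ok=T)] out:-; in:P6
Tick 9: [PARSE:-, VALIDATE:P6(v=7,ok=F), TRANSFORM:P5(v=0,ok=F), EMIT:-] out:P4(v=36); in:-
Tick 10: [PARSE:-, VALIDATE:-, TRANSFORM:P6(v=0,ok=F), EMIT:P5(v=0,ok=F)] out:-; in:-
Tick 11: [PARSE:-, VALIDATE:-, TRANSFORM:-, EMIT:P6(v=0,ok=F)] out:P5(v=0); in:-
Emitted by tick 11: ['P1', 'P2', 'P3', 'P4', 'P5']

Answer: 5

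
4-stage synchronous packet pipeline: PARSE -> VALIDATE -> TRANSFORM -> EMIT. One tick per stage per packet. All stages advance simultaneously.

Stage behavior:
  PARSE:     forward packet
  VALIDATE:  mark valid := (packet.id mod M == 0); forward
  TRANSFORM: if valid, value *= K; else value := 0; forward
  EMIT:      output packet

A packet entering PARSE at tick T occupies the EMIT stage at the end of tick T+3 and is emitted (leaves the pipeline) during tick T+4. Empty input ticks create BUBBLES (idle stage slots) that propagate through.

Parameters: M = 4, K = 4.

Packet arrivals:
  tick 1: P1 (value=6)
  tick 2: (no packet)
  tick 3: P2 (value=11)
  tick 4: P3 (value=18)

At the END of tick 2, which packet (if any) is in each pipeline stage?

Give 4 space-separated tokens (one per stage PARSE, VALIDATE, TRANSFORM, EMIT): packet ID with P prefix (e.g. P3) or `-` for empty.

Answer: - P1 - -

Derivation:
Tick 1: [PARSE:P1(v=6,ok=F), VALIDATE:-, TRANSFORM:-, EMIT:-] out:-; in:P1
Tick 2: [PARSE:-, VALIDATE:P1(v=6,ok=F), TRANSFORM:-, EMIT:-] out:-; in:-
At end of tick 2: ['-', 'P1', '-', '-']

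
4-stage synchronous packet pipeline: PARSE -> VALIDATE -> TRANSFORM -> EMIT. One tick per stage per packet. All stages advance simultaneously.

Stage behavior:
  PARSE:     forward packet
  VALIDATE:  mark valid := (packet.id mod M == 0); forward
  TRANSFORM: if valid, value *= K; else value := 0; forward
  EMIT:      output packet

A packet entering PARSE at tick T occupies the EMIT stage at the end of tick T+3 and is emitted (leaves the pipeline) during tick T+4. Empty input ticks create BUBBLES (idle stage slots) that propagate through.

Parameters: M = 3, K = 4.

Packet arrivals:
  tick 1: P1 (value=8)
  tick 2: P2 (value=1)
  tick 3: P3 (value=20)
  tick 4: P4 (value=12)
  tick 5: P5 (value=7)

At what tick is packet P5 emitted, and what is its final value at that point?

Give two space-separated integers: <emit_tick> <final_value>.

Tick 1: [PARSE:P1(v=8,ok=F), VALIDATE:-, TRANSFORM:-, EMIT:-] out:-; in:P1
Tick 2: [PARSE:P2(v=1,ok=F), VALIDATE:P1(v=8,ok=F), TRANSFORM:-, EMIT:-] out:-; in:P2
Tick 3: [PARSE:P3(v=20,ok=F), VALIDATE:P2(v=1,ok=F), TRANSFORM:P1(v=0,ok=F), EMIT:-] out:-; in:P3
Tick 4: [PARSE:P4(v=12,ok=F), VALIDATE:P3(v=20,ok=T), TRANSFORM:P2(v=0,ok=F), EMIT:P1(v=0,ok=F)] out:-; in:P4
Tick 5: [PARSE:P5(v=7,ok=F), VALIDATE:P4(v=12,ok=F), TRANSFORM:P3(v=80,ok=T), EMIT:P2(v=0,ok=F)] out:P1(v=0); in:P5
Tick 6: [PARSE:-, VALIDATE:P5(v=7,ok=F), TRANSFORM:P4(v=0,ok=F), EMIT:P3(v=80,ok=T)] out:P2(v=0); in:-
Tick 7: [PARSE:-, VALIDATE:-, TRANSFORM:P5(v=0,ok=F), EMIT:P4(v=0,ok=F)] out:P3(v=80); in:-
Tick 8: [PARSE:-, VALIDATE:-, TRANSFORM:-, EMIT:P5(v=0,ok=F)] out:P4(v=0); in:-
Tick 9: [PARSE:-, VALIDATE:-, TRANSFORM:-, EMIT:-] out:P5(v=0); in:-
P5: arrives tick 5, valid=False (id=5, id%3=2), emit tick 9, final value 0

Answer: 9 0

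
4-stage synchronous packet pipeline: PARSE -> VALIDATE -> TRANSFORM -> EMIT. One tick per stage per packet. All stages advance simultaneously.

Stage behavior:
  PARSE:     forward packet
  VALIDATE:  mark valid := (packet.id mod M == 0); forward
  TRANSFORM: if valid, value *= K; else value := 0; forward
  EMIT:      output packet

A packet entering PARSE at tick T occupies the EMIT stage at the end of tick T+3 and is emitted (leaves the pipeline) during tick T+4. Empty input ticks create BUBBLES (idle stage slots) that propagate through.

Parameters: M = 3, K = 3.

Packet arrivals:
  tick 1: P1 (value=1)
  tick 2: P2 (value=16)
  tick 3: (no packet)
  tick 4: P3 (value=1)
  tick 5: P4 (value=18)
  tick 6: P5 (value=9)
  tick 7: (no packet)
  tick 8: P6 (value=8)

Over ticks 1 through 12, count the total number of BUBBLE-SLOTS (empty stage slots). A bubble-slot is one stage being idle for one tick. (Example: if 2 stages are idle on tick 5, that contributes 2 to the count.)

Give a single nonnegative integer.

Answer: 24

Derivation:
Tick 1: [PARSE:P1(v=1,ok=F), VALIDATE:-, TRANSFORM:-, EMIT:-] out:-; bubbles=3
Tick 2: [PARSE:P2(v=16,ok=F), VALIDATE:P1(v=1,ok=F), TRANSFORM:-, EMIT:-] out:-; bubbles=2
Tick 3: [PARSE:-, VALIDATE:P2(v=16,ok=F), TRANSFORM:P1(v=0,ok=F), EMIT:-] out:-; bubbles=2
Tick 4: [PARSE:P3(v=1,ok=F), VALIDATE:-, TRANSFORM:P2(v=0,ok=F), EMIT:P1(v=0,ok=F)] out:-; bubbles=1
Tick 5: [PARSE:P4(v=18,ok=F), VALIDATE:P3(v=1,ok=T), TRANSFORM:-, EMIT:P2(v=0,ok=F)] out:P1(v=0); bubbles=1
Tick 6: [PARSE:P5(v=9,ok=F), VALIDATE:P4(v=18,ok=F), TRANSFORM:P3(v=3,ok=T), EMIT:-] out:P2(v=0); bubbles=1
Tick 7: [PARSE:-, VALIDATE:P5(v=9,ok=F), TRANSFORM:P4(v=0,ok=F), EMIT:P3(v=3,ok=T)] out:-; bubbles=1
Tick 8: [PARSE:P6(v=8,ok=F), VALIDATE:-, TRANSFORM:P5(v=0,ok=F), EMIT:P4(v=0,ok=F)] out:P3(v=3); bubbles=1
Tick 9: [PARSE:-, VALIDATE:P6(v=8,ok=T), TRANSFORM:-, EMIT:P5(v=0,ok=F)] out:P4(v=0); bubbles=2
Tick 10: [PARSE:-, VALIDATE:-, TRANSFORM:P6(v=24,ok=T), EMIT:-] out:P5(v=0); bubbles=3
Tick 11: [PARSE:-, VALIDATE:-, TRANSFORM:-, EMIT:P6(v=24,ok=T)] out:-; bubbles=3
Tick 12: [PARSE:-, VALIDATE:-, TRANSFORM:-, EMIT:-] out:P6(v=24); bubbles=4
Total bubble-slots: 24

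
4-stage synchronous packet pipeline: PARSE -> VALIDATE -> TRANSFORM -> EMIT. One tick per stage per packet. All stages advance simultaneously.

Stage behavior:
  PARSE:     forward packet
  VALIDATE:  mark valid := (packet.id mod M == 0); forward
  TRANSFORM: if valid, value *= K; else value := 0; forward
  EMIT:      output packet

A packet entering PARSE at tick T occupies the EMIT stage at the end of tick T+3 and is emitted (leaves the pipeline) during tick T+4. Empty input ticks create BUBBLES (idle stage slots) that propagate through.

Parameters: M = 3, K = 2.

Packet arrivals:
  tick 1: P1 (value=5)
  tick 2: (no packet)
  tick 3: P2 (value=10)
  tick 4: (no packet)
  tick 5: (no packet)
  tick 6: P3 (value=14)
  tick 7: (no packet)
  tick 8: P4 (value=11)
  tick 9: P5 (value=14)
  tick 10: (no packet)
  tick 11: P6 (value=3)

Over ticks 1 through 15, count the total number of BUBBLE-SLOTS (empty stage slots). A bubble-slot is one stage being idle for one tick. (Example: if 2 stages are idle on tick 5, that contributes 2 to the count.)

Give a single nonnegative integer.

Answer: 36

Derivation:
Tick 1: [PARSE:P1(v=5,ok=F), VALIDATE:-, TRANSFORM:-, EMIT:-] out:-; bubbles=3
Tick 2: [PARSE:-, VALIDATE:P1(v=5,ok=F), TRANSFORM:-, EMIT:-] out:-; bubbles=3
Tick 3: [PARSE:P2(v=10,ok=F), VALIDATE:-, TRANSFORM:P1(v=0,ok=F), EMIT:-] out:-; bubbles=2
Tick 4: [PARSE:-, VALIDATE:P2(v=10,ok=F), TRANSFORM:-, EMIT:P1(v=0,ok=F)] out:-; bubbles=2
Tick 5: [PARSE:-, VALIDATE:-, TRANSFORM:P2(v=0,ok=F), EMIT:-] out:P1(v=0); bubbles=3
Tick 6: [PARSE:P3(v=14,ok=F), VALIDATE:-, TRANSFORM:-, EMIT:P2(v=0,ok=F)] out:-; bubbles=2
Tick 7: [PARSE:-, VALIDATE:P3(v=14,ok=T), TRANSFORM:-, EMIT:-] out:P2(v=0); bubbles=3
Tick 8: [PARSE:P4(v=11,ok=F), VALIDATE:-, TRANSFORM:P3(v=28,ok=T), EMIT:-] out:-; bubbles=2
Tick 9: [PARSE:P5(v=14,ok=F), VALIDATE:P4(v=11,ok=F), TRANSFORM:-, EMIT:P3(v=28,ok=T)] out:-; bubbles=1
Tick 10: [PARSE:-, VALIDATE:P5(v=14,ok=F), TRANSFORM:P4(v=0,ok=F), EMIT:-] out:P3(v=28); bubbles=2
Tick 11: [PARSE:P6(v=3,ok=F), VALIDATE:-, TRANSFORM:P5(v=0,ok=F), EMIT:P4(v=0,ok=F)] out:-; bubbles=1
Tick 12: [PARSE:-, VALIDATE:P6(v=3,ok=T), TRANSFORM:-, EMIT:P5(v=0,ok=F)] out:P4(v=0); bubbles=2
Tick 13: [PARSE:-, VALIDATE:-, TRANSFORM:P6(v=6,ok=T), EMIT:-] out:P5(v=0); bubbles=3
Tick 14: [PARSE:-, VALIDATE:-, TRANSFORM:-, EMIT:P6(v=6,ok=T)] out:-; bubbles=3
Tick 15: [PARSE:-, VALIDATE:-, TRANSFORM:-, EMIT:-] out:P6(v=6); bubbles=4
Total bubble-slots: 36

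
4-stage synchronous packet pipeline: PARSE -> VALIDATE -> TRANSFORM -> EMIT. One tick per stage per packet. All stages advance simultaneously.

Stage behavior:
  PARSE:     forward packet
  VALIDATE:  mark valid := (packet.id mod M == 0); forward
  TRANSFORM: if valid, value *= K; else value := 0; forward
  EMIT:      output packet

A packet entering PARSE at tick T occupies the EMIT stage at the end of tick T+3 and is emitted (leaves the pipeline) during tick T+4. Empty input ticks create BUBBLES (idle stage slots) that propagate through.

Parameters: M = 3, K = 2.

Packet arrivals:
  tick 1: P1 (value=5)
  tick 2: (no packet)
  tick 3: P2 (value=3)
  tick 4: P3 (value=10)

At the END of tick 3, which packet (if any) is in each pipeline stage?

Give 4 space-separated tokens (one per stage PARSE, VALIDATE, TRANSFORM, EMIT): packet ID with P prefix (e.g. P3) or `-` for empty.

Answer: P2 - P1 -

Derivation:
Tick 1: [PARSE:P1(v=5,ok=F), VALIDATE:-, TRANSFORM:-, EMIT:-] out:-; in:P1
Tick 2: [PARSE:-, VALIDATE:P1(v=5,ok=F), TRANSFORM:-, EMIT:-] out:-; in:-
Tick 3: [PARSE:P2(v=3,ok=F), VALIDATE:-, TRANSFORM:P1(v=0,ok=F), EMIT:-] out:-; in:P2
At end of tick 3: ['P2', '-', 'P1', '-']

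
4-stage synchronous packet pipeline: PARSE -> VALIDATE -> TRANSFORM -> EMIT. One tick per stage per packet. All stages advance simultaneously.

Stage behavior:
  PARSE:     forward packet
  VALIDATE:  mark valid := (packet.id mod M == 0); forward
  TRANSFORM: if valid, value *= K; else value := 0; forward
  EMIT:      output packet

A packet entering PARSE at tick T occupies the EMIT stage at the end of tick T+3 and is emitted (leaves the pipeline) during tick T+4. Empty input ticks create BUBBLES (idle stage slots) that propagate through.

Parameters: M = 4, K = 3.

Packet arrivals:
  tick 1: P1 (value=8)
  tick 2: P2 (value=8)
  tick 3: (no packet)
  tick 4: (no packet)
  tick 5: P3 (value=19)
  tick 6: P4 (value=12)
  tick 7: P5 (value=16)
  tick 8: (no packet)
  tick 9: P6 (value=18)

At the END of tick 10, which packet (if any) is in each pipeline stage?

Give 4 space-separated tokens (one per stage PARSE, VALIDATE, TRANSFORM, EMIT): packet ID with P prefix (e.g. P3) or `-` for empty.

Tick 1: [PARSE:P1(v=8,ok=F), VALIDATE:-, TRANSFORM:-, EMIT:-] out:-; in:P1
Tick 2: [PARSE:P2(v=8,ok=F), VALIDATE:P1(v=8,ok=F), TRANSFORM:-, EMIT:-] out:-; in:P2
Tick 3: [PARSE:-, VALIDATE:P2(v=8,ok=F), TRANSFORM:P1(v=0,ok=F), EMIT:-] out:-; in:-
Tick 4: [PARSE:-, VALIDATE:-, TRANSFORM:P2(v=0,ok=F), EMIT:P1(v=0,ok=F)] out:-; in:-
Tick 5: [PARSE:P3(v=19,ok=F), VALIDATE:-, TRANSFORM:-, EMIT:P2(v=0,ok=F)] out:P1(v=0); in:P3
Tick 6: [PARSE:P4(v=12,ok=F), VALIDATE:P3(v=19,ok=F), TRANSFORM:-, EMIT:-] out:P2(v=0); in:P4
Tick 7: [PARSE:P5(v=16,ok=F), VALIDATE:P4(v=12,ok=T), TRANSFORM:P3(v=0,ok=F), EMIT:-] out:-; in:P5
Tick 8: [PARSE:-, VALIDATE:P5(v=16,ok=F), TRANSFORM:P4(v=36,ok=T), EMIT:P3(v=0,ok=F)] out:-; in:-
Tick 9: [PARSE:P6(v=18,ok=F), VALIDATE:-, TRANSFORM:P5(v=0,ok=F), EMIT:P4(v=36,ok=T)] out:P3(v=0); in:P6
Tick 10: [PARSE:-, VALIDATE:P6(v=18,ok=F), TRANSFORM:-, EMIT:P5(v=0,ok=F)] out:P4(v=36); in:-
At end of tick 10: ['-', 'P6', '-', 'P5']

Answer: - P6 - P5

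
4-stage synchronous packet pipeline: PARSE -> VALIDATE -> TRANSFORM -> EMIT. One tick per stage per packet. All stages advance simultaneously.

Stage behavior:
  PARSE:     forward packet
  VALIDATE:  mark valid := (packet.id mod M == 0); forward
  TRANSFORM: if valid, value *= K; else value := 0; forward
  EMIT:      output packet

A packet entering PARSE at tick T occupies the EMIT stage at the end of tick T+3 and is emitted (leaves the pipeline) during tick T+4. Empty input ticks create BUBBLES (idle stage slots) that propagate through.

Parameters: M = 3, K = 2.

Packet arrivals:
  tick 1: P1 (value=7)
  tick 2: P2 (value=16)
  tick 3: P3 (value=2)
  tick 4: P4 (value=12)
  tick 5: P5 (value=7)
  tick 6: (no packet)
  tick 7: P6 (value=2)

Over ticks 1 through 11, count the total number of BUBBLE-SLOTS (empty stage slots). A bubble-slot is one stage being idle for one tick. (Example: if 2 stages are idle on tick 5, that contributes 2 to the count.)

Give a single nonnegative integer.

Tick 1: [PARSE:P1(v=7,ok=F), VALIDATE:-, TRANSFORM:-, EMIT:-] out:-; bubbles=3
Tick 2: [PARSE:P2(v=16,ok=F), VALIDATE:P1(v=7,ok=F), TRANSFORM:-, EMIT:-] out:-; bubbles=2
Tick 3: [PARSE:P3(v=2,ok=F), VALIDATE:P2(v=16,ok=F), TRANSFORM:P1(v=0,ok=F), EMIT:-] out:-; bubbles=1
Tick 4: [PARSE:P4(v=12,ok=F), VALIDATE:P3(v=2,ok=T), TRANSFORM:P2(v=0,ok=F), EMIT:P1(v=0,ok=F)] out:-; bubbles=0
Tick 5: [PARSE:P5(v=7,ok=F), VALIDATE:P4(v=12,ok=F), TRANSFORM:P3(v=4,ok=T), EMIT:P2(v=0,ok=F)] out:P1(v=0); bubbles=0
Tick 6: [PARSE:-, VALIDATE:P5(v=7,ok=F), TRANSFORM:P4(v=0,ok=F), EMIT:P3(v=4,ok=T)] out:P2(v=0); bubbles=1
Tick 7: [PARSE:P6(v=2,ok=F), VALIDATE:-, TRANSFORM:P5(v=0,ok=F), EMIT:P4(v=0,ok=F)] out:P3(v=4); bubbles=1
Tick 8: [PARSE:-, VALIDATE:P6(v=2,ok=T), TRANSFORM:-, EMIT:P5(v=0,ok=F)] out:P4(v=0); bubbles=2
Tick 9: [PARSE:-, VALIDATE:-, TRANSFORM:P6(v=4,ok=T), EMIT:-] out:P5(v=0); bubbles=3
Tick 10: [PARSE:-, VALIDATE:-, TRANSFORM:-, EMIT:P6(v=4,ok=T)] out:-; bubbles=3
Tick 11: [PARSE:-, VALIDATE:-, TRANSFORM:-, EMIT:-] out:P6(v=4); bubbles=4
Total bubble-slots: 20

Answer: 20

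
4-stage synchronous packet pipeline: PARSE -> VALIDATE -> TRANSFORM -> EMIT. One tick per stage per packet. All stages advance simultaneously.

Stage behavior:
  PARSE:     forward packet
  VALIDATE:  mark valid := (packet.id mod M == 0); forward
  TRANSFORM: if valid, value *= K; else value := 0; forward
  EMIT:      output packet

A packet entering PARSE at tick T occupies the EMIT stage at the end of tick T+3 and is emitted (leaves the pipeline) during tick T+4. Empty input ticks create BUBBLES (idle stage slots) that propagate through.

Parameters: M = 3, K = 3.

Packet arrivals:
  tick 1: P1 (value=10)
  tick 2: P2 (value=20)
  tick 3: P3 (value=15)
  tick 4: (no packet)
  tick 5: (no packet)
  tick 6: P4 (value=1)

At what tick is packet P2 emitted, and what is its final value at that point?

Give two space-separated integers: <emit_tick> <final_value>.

Tick 1: [PARSE:P1(v=10,ok=F), VALIDATE:-, TRANSFORM:-, EMIT:-] out:-; in:P1
Tick 2: [PARSE:P2(v=20,ok=F), VALIDATE:P1(v=10,ok=F), TRANSFORM:-, EMIT:-] out:-; in:P2
Tick 3: [PARSE:P3(v=15,ok=F), VALIDATE:P2(v=20,ok=F), TRANSFORM:P1(v=0,ok=F), EMIT:-] out:-; in:P3
Tick 4: [PARSE:-, VALIDATE:P3(v=15,ok=T), TRANSFORM:P2(v=0,ok=F), EMIT:P1(v=0,ok=F)] out:-; in:-
Tick 5: [PARSE:-, VALIDATE:-, TRANSFORM:P3(v=45,ok=T), EMIT:P2(v=0,ok=F)] out:P1(v=0); in:-
Tick 6: [PARSE:P4(v=1,ok=F), VALIDATE:-, TRANSFORM:-, EMIT:P3(v=45,ok=T)] out:P2(v=0); in:P4
Tick 7: [PARSE:-, VALIDATE:P4(v=1,ok=F), TRANSFORM:-, EMIT:-] out:P3(v=45); in:-
Tick 8: [PARSE:-, VALIDATE:-, TRANSFORM:P4(v=0,ok=F), EMIT:-] out:-; in:-
Tick 9: [PARSE:-, VALIDATE:-, TRANSFORM:-, EMIT:P4(v=0,ok=F)] out:-; in:-
Tick 10: [PARSE:-, VALIDATE:-, TRANSFORM:-, EMIT:-] out:P4(v=0); in:-
P2: arrives tick 2, valid=False (id=2, id%3=2), emit tick 6, final value 0

Answer: 6 0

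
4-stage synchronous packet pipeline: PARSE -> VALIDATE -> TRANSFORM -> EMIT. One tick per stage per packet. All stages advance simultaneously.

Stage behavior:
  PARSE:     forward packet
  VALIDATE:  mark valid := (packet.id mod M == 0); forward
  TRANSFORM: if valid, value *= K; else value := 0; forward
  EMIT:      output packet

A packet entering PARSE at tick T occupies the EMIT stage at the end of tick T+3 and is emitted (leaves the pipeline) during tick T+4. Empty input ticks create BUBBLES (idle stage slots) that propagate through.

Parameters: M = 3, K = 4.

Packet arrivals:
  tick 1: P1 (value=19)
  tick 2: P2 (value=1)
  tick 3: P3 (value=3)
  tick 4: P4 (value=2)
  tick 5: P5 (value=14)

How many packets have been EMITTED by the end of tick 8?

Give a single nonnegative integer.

Tick 1: [PARSE:P1(v=19,ok=F), VALIDATE:-, TRANSFORM:-, EMIT:-] out:-; in:P1
Tick 2: [PARSE:P2(v=1,ok=F), VALIDATE:P1(v=19,ok=F), TRANSFORM:-, EMIT:-] out:-; in:P2
Tick 3: [PARSE:P3(v=3,ok=F), VALIDATE:P2(v=1,ok=F), TRANSFORM:P1(v=0,ok=F), EMIT:-] out:-; in:P3
Tick 4: [PARSE:P4(v=2,ok=F), VALIDATE:P3(v=3,ok=T), TRANSFORM:P2(v=0,ok=F), EMIT:P1(v=0,ok=F)] out:-; in:P4
Tick 5: [PARSE:P5(v=14,ok=F), VALIDATE:P4(v=2,ok=F), TRANSFORM:P3(v=12,ok=T), EMIT:P2(v=0,ok=F)] out:P1(v=0); in:P5
Tick 6: [PARSE:-, VALIDATE:P5(v=14,ok=F), TRANSFORM:P4(v=0,ok=F), EMIT:P3(v=12,ok=T)] out:P2(v=0); in:-
Tick 7: [PARSE:-, VALIDATE:-, TRANSFORM:P5(v=0,ok=F), EMIT:P4(v=0,ok=F)] out:P3(v=12); in:-
Tick 8: [PARSE:-, VALIDATE:-, TRANSFORM:-, EMIT:P5(v=0,ok=F)] out:P4(v=0); in:-
Emitted by tick 8: ['P1', 'P2', 'P3', 'P4']

Answer: 4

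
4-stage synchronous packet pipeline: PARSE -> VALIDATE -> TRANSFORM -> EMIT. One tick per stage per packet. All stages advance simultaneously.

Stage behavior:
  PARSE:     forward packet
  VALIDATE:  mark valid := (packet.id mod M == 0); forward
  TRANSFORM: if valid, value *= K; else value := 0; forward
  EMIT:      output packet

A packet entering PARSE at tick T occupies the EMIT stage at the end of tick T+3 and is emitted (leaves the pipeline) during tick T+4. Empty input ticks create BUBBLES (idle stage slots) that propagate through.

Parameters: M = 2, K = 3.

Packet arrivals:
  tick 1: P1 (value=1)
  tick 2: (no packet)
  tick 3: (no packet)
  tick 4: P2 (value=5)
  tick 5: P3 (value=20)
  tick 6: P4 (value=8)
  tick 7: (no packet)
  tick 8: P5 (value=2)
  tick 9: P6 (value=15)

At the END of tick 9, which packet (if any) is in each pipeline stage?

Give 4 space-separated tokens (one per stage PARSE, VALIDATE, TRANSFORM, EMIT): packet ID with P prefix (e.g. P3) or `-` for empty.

Tick 1: [PARSE:P1(v=1,ok=F), VALIDATE:-, TRANSFORM:-, EMIT:-] out:-; in:P1
Tick 2: [PARSE:-, VALIDATE:P1(v=1,ok=F), TRANSFORM:-, EMIT:-] out:-; in:-
Tick 3: [PARSE:-, VALIDATE:-, TRANSFORM:P1(v=0,ok=F), EMIT:-] out:-; in:-
Tick 4: [PARSE:P2(v=5,ok=F), VALIDATE:-, TRANSFORM:-, EMIT:P1(v=0,ok=F)] out:-; in:P2
Tick 5: [PARSE:P3(v=20,ok=F), VALIDATE:P2(v=5,ok=T), TRANSFORM:-, EMIT:-] out:P1(v=0); in:P3
Tick 6: [PARSE:P4(v=8,ok=F), VALIDATE:P3(v=20,ok=F), TRANSFORM:P2(v=15,ok=T), EMIT:-] out:-; in:P4
Tick 7: [PARSE:-, VALIDATE:P4(v=8,ok=T), TRANSFORM:P3(v=0,ok=F), EMIT:P2(v=15,ok=T)] out:-; in:-
Tick 8: [PARSE:P5(v=2,ok=F), VALIDATE:-, TRANSFORM:P4(v=24,ok=T), EMIT:P3(v=0,ok=F)] out:P2(v=15); in:P5
Tick 9: [PARSE:P6(v=15,ok=F), VALIDATE:P5(v=2,ok=F), TRANSFORM:-, EMIT:P4(v=24,ok=T)] out:P3(v=0); in:P6
At end of tick 9: ['P6', 'P5', '-', 'P4']

Answer: P6 P5 - P4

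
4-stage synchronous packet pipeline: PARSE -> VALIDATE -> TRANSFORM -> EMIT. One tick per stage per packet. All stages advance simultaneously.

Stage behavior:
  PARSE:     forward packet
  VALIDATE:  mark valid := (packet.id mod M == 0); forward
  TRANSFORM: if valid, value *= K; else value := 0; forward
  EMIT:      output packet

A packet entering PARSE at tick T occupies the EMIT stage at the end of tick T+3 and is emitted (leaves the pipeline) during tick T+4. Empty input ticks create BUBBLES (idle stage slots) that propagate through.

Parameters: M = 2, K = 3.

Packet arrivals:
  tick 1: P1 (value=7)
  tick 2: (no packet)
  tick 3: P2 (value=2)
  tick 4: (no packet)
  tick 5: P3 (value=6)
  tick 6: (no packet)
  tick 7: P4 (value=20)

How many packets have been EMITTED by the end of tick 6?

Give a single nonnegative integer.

Tick 1: [PARSE:P1(v=7,ok=F), VALIDATE:-, TRANSFORM:-, EMIT:-] out:-; in:P1
Tick 2: [PARSE:-, VALIDATE:P1(v=7,ok=F), TRANSFORM:-, EMIT:-] out:-; in:-
Tick 3: [PARSE:P2(v=2,ok=F), VALIDATE:-, TRANSFORM:P1(v=0,ok=F), EMIT:-] out:-; in:P2
Tick 4: [PARSE:-, VALIDATE:P2(v=2,ok=T), TRANSFORM:-, EMIT:P1(v=0,ok=F)] out:-; in:-
Tick 5: [PARSE:P3(v=6,ok=F), VALIDATE:-, TRANSFORM:P2(v=6,ok=T), EMIT:-] out:P1(v=0); in:P3
Tick 6: [PARSE:-, VALIDATE:P3(v=6,ok=F), TRANSFORM:-, EMIT:P2(v=6,ok=T)] out:-; in:-
Emitted by tick 6: ['P1']

Answer: 1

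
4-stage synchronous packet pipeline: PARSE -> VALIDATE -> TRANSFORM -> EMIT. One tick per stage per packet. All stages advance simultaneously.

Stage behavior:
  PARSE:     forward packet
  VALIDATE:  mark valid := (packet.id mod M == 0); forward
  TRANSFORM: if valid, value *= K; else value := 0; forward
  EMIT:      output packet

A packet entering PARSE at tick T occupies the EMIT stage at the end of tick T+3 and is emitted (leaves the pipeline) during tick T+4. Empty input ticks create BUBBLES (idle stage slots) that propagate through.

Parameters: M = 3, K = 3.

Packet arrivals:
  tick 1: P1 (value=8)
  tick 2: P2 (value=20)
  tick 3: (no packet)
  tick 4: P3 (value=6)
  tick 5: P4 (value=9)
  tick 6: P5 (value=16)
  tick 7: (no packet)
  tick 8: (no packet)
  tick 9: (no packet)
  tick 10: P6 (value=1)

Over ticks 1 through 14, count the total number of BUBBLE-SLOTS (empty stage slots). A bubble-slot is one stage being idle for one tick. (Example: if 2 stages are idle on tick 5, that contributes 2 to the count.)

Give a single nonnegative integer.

Tick 1: [PARSE:P1(v=8,ok=F), VALIDATE:-, TRANSFORM:-, EMIT:-] out:-; bubbles=3
Tick 2: [PARSE:P2(v=20,ok=F), VALIDATE:P1(v=8,ok=F), TRANSFORM:-, EMIT:-] out:-; bubbles=2
Tick 3: [PARSE:-, VALIDATE:P2(v=20,ok=F), TRANSFORM:P1(v=0,ok=F), EMIT:-] out:-; bubbles=2
Tick 4: [PARSE:P3(v=6,ok=F), VALIDATE:-, TRANSFORM:P2(v=0,ok=F), EMIT:P1(v=0,ok=F)] out:-; bubbles=1
Tick 5: [PARSE:P4(v=9,ok=F), VALIDATE:P3(v=6,ok=T), TRANSFORM:-, EMIT:P2(v=0,ok=F)] out:P1(v=0); bubbles=1
Tick 6: [PARSE:P5(v=16,ok=F), VALIDATE:P4(v=9,ok=F), TRANSFORM:P3(v=18,ok=T), EMIT:-] out:P2(v=0); bubbles=1
Tick 7: [PARSE:-, VALIDATE:P5(v=16,ok=F), TRANSFORM:P4(v=0,ok=F), EMIT:P3(v=18,ok=T)] out:-; bubbles=1
Tick 8: [PARSE:-, VALIDATE:-, TRANSFORM:P5(v=0,ok=F), EMIT:P4(v=0,ok=F)] out:P3(v=18); bubbles=2
Tick 9: [PARSE:-, VALIDATE:-, TRANSFORM:-, EMIT:P5(v=0,ok=F)] out:P4(v=0); bubbles=3
Tick 10: [PARSE:P6(v=1,ok=F), VALIDATE:-, TRANSFORM:-, EMIT:-] out:P5(v=0); bubbles=3
Tick 11: [PARSE:-, VALIDATE:P6(v=1,ok=T), TRANSFORM:-, EMIT:-] out:-; bubbles=3
Tick 12: [PARSE:-, VALIDATE:-, TRANSFORM:P6(v=3,ok=T), EMIT:-] out:-; bubbles=3
Tick 13: [PARSE:-, VALIDATE:-, TRANSFORM:-, EMIT:P6(v=3,ok=T)] out:-; bubbles=3
Tick 14: [PARSE:-, VALIDATE:-, TRANSFORM:-, EMIT:-] out:P6(v=3); bubbles=4
Total bubble-slots: 32

Answer: 32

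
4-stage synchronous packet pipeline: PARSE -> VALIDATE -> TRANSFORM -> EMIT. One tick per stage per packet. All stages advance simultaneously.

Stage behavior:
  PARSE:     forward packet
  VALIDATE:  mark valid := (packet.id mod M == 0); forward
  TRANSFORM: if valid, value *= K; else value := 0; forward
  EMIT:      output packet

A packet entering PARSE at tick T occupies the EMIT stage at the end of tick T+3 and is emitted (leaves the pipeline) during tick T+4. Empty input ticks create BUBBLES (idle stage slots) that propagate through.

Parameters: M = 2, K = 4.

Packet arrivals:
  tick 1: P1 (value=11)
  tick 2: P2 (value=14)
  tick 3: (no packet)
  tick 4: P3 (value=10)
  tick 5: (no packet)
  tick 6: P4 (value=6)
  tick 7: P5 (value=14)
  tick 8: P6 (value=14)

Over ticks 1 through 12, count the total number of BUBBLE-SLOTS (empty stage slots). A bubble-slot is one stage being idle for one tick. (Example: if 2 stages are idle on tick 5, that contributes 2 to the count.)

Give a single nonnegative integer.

Answer: 24

Derivation:
Tick 1: [PARSE:P1(v=11,ok=F), VALIDATE:-, TRANSFORM:-, EMIT:-] out:-; bubbles=3
Tick 2: [PARSE:P2(v=14,ok=F), VALIDATE:P1(v=11,ok=F), TRANSFORM:-, EMIT:-] out:-; bubbles=2
Tick 3: [PARSE:-, VALIDATE:P2(v=14,ok=T), TRANSFORM:P1(v=0,ok=F), EMIT:-] out:-; bubbles=2
Tick 4: [PARSE:P3(v=10,ok=F), VALIDATE:-, TRANSFORM:P2(v=56,ok=T), EMIT:P1(v=0,ok=F)] out:-; bubbles=1
Tick 5: [PARSE:-, VALIDATE:P3(v=10,ok=F), TRANSFORM:-, EMIT:P2(v=56,ok=T)] out:P1(v=0); bubbles=2
Tick 6: [PARSE:P4(v=6,ok=F), VALIDATE:-, TRANSFORM:P3(v=0,ok=F), EMIT:-] out:P2(v=56); bubbles=2
Tick 7: [PARSE:P5(v=14,ok=F), VALIDATE:P4(v=6,ok=T), TRANSFORM:-, EMIT:P3(v=0,ok=F)] out:-; bubbles=1
Tick 8: [PARSE:P6(v=14,ok=F), VALIDATE:P5(v=14,ok=F), TRANSFORM:P4(v=24,ok=T), EMIT:-] out:P3(v=0); bubbles=1
Tick 9: [PARSE:-, VALIDATE:P6(v=14,ok=T), TRANSFORM:P5(v=0,ok=F), EMIT:P4(v=24,ok=T)] out:-; bubbles=1
Tick 10: [PARSE:-, VALIDATE:-, TRANSFORM:P6(v=56,ok=T), EMIT:P5(v=0,ok=F)] out:P4(v=24); bubbles=2
Tick 11: [PARSE:-, VALIDATE:-, TRANSFORM:-, EMIT:P6(v=56,ok=T)] out:P5(v=0); bubbles=3
Tick 12: [PARSE:-, VALIDATE:-, TRANSFORM:-, EMIT:-] out:P6(v=56); bubbles=4
Total bubble-slots: 24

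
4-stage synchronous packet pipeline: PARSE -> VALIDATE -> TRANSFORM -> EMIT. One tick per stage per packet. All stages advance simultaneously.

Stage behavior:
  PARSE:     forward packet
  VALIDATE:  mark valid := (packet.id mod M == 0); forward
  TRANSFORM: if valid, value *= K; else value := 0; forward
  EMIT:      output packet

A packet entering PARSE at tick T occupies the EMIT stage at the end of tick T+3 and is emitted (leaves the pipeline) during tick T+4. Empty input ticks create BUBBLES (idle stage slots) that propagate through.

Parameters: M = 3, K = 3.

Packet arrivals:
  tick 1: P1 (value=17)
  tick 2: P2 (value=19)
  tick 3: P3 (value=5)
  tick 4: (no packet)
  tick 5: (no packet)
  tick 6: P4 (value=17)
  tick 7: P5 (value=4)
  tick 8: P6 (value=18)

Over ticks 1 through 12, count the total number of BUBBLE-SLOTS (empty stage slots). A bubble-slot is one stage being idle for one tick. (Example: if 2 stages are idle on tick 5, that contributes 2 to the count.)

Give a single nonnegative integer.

Answer: 24

Derivation:
Tick 1: [PARSE:P1(v=17,ok=F), VALIDATE:-, TRANSFORM:-, EMIT:-] out:-; bubbles=3
Tick 2: [PARSE:P2(v=19,ok=F), VALIDATE:P1(v=17,ok=F), TRANSFORM:-, EMIT:-] out:-; bubbles=2
Tick 3: [PARSE:P3(v=5,ok=F), VALIDATE:P2(v=19,ok=F), TRANSFORM:P1(v=0,ok=F), EMIT:-] out:-; bubbles=1
Tick 4: [PARSE:-, VALIDATE:P3(v=5,ok=T), TRANSFORM:P2(v=0,ok=F), EMIT:P1(v=0,ok=F)] out:-; bubbles=1
Tick 5: [PARSE:-, VALIDATE:-, TRANSFORM:P3(v=15,ok=T), EMIT:P2(v=0,ok=F)] out:P1(v=0); bubbles=2
Tick 6: [PARSE:P4(v=17,ok=F), VALIDATE:-, TRANSFORM:-, EMIT:P3(v=15,ok=T)] out:P2(v=0); bubbles=2
Tick 7: [PARSE:P5(v=4,ok=F), VALIDATE:P4(v=17,ok=F), TRANSFORM:-, EMIT:-] out:P3(v=15); bubbles=2
Tick 8: [PARSE:P6(v=18,ok=F), VALIDATE:P5(v=4,ok=F), TRANSFORM:P4(v=0,ok=F), EMIT:-] out:-; bubbles=1
Tick 9: [PARSE:-, VALIDATE:P6(v=18,ok=T), TRANSFORM:P5(v=0,ok=F), EMIT:P4(v=0,ok=F)] out:-; bubbles=1
Tick 10: [PARSE:-, VALIDATE:-, TRANSFORM:P6(v=54,ok=T), EMIT:P5(v=0,ok=F)] out:P4(v=0); bubbles=2
Tick 11: [PARSE:-, VALIDATE:-, TRANSFORM:-, EMIT:P6(v=54,ok=T)] out:P5(v=0); bubbles=3
Tick 12: [PARSE:-, VALIDATE:-, TRANSFORM:-, EMIT:-] out:P6(v=54); bubbles=4
Total bubble-slots: 24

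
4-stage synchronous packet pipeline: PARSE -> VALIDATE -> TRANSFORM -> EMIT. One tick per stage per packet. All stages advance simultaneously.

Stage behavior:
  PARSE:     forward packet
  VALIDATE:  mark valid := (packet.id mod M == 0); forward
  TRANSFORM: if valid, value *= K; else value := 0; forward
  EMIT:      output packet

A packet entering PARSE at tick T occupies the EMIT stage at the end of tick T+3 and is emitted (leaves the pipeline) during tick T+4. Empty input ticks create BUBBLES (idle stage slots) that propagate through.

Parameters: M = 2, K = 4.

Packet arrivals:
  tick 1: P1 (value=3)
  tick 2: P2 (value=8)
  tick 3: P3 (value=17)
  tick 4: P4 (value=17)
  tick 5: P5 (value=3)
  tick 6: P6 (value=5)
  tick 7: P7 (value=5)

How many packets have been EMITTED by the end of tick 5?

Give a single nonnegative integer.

Answer: 1

Derivation:
Tick 1: [PARSE:P1(v=3,ok=F), VALIDATE:-, TRANSFORM:-, EMIT:-] out:-; in:P1
Tick 2: [PARSE:P2(v=8,ok=F), VALIDATE:P1(v=3,ok=F), TRANSFORM:-, EMIT:-] out:-; in:P2
Tick 3: [PARSE:P3(v=17,ok=F), VALIDATE:P2(v=8,ok=T), TRANSFORM:P1(v=0,ok=F), EMIT:-] out:-; in:P3
Tick 4: [PARSE:P4(v=17,ok=F), VALIDATE:P3(v=17,ok=F), TRANSFORM:P2(v=32,ok=T), EMIT:P1(v=0,ok=F)] out:-; in:P4
Tick 5: [PARSE:P5(v=3,ok=F), VALIDATE:P4(v=17,ok=T), TRANSFORM:P3(v=0,ok=F), EMIT:P2(v=32,ok=T)] out:P1(v=0); in:P5
Emitted by tick 5: ['P1']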